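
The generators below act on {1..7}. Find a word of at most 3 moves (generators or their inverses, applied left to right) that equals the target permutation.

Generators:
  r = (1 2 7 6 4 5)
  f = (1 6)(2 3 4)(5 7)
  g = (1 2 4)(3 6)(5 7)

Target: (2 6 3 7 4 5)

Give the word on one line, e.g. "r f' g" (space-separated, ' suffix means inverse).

g r'

  after g: (1 2 4)(3 6)(5 7)
  after r': (2 6 3 7 4 5)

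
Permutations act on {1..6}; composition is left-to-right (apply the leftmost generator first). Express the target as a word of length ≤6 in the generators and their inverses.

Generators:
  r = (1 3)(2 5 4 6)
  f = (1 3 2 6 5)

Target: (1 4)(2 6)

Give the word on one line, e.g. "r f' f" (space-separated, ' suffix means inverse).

  after r': (1 3)(2 6 4 5)
  after f: (1 2 5 6 4)
  after r: (1 5 2 4 3)
  after r: (1 4)(2 6)

r' f r r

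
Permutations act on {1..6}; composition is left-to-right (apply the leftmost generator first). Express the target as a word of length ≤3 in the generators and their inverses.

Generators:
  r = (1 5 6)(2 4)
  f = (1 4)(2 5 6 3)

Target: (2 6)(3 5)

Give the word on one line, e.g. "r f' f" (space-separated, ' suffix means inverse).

  after f': (1 4)(2 3 6 5)
  after f': (2 6)(3 5)

f' f'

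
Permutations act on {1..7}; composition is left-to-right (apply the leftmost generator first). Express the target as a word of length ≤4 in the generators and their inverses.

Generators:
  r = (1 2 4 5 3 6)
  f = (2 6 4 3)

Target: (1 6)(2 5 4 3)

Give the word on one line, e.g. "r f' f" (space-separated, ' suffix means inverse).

  after f': (2 3 4 6)
  after r': (1 6)(2 5 4 3)

f' r'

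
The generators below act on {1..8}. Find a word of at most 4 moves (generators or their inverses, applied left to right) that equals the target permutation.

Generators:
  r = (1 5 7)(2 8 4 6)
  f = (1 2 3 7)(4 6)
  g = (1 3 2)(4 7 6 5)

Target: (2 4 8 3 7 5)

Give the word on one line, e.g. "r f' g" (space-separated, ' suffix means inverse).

  after r': (1 7 5)(2 6 4 8)
  after f: (2 4 8 3 7 5)

r' f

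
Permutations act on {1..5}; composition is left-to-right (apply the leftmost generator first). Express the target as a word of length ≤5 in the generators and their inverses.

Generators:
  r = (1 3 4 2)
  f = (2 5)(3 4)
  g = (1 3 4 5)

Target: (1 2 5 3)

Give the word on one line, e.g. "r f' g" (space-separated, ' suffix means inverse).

  after g: (1 3 4 5)
  after g: (1 4)(3 5)
  after g: (1 5 4 3)
  after f: (1 2 5 3)

g g g f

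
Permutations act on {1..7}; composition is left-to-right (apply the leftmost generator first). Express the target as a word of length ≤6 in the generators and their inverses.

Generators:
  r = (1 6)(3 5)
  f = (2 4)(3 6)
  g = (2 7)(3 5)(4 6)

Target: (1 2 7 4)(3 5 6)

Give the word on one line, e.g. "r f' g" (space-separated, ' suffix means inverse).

  after r: (1 6)(3 5)
  after g: (1 4 6)(2 7)
  after r: (1 4)(2 7)(3 5)
  after f': (1 2 7 4)(3 5 6)

r g r f'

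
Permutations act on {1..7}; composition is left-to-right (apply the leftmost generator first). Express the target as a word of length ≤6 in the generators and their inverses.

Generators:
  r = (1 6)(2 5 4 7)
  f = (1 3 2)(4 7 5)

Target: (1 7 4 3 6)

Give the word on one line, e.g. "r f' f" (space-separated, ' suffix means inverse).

  after r': (1 6)(2 7 4 5)
  after r': (2 4)(5 7)
  after f': (1 2 5 4 3)
  after r': (1 7 4 3 6)

r' r' f' r'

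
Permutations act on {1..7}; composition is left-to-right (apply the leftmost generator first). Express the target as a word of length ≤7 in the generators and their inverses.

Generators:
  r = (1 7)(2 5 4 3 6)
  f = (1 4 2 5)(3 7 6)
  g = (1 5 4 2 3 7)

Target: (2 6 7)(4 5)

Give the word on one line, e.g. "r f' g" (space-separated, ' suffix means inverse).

  after r': (1 7)(2 6 3 4 5)
  after f': (1 3)(2 7 5 4)
  after g': (1 2 3 7)
  after f: (1 5)(2 7 4)(3 6)
  after f: (2 6 7)(4 5)

r' f' g' f f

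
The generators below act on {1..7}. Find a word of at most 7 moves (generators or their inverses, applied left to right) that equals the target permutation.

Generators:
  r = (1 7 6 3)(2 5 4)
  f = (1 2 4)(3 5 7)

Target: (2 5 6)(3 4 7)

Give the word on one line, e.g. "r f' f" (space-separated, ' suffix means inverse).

r r f' r' r'

  after r: (1 7 6 3)(2 5 4)
  after r: (1 6)(2 4 5)(3 7)
  after f': (1 6 4 3 5)
  after r': (1 7)(2 4 6 5 3)
  after r': (2 5 6)(3 4 7)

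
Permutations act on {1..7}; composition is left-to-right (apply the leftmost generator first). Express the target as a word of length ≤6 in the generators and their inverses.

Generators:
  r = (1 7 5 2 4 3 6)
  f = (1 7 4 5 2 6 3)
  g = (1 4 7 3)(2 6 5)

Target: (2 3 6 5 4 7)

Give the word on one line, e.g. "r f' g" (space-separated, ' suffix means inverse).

  after r: (1 7 5 2 4 3 6)
  after r: (1 5 4 6 7 2 3)
  after f: (1 2)(3 7 6 4)
  after g: (1 6 7 5 2 4)
  after r: (2 3 6 5 4 7)

r r f g r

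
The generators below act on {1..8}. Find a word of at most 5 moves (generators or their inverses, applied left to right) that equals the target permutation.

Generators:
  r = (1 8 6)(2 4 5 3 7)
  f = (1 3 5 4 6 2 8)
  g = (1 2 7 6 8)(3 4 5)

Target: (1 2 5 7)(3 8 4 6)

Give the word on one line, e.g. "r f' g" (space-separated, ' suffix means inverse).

f r f' r

  after f: (1 3 5 4 6 2 8)
  after r: (1 7 2 6 4)
  after f': (1 7 6 5 3)(2 4 8)
  after r: (1 2 5 7)(3 8 4 6)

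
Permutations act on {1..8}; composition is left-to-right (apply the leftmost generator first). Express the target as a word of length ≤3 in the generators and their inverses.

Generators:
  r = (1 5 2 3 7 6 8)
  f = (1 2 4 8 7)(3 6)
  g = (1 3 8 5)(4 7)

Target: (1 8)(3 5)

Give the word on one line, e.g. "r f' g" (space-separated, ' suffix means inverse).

  after g': (1 5 8 3)(4 7)
  after g': (1 8)(3 5)

g' g'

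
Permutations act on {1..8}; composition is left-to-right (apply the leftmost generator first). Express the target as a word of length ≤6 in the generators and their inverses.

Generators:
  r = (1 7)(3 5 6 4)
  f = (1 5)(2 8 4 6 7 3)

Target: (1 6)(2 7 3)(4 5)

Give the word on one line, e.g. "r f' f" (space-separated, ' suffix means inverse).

  after f: (1 5)(2 8 4 6 7 3)
  after f: (2 4 7)(3 8 6)
  after r: (1 7 2 3 8 4)(5 6)
  after f': (1 6)(2 7 3)(4 5)

f f r f'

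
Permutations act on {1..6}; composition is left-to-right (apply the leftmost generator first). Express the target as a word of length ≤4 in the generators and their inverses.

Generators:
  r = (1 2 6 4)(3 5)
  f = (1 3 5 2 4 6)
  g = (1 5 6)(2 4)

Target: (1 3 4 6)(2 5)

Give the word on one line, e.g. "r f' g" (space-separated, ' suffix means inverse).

r' g r' f

  after r': (1 4 6 2)(3 5)
  after g: (1 2 5 3 6 4)
  after r': (2 3)
  after f: (1 3 4 6)(2 5)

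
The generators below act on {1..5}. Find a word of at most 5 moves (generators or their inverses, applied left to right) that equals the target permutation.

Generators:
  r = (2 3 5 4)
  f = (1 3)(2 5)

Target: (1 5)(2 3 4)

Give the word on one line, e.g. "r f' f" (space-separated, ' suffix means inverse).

f r f r' r'

  after f: (1 3)(2 5)
  after r: (1 5 3)(2 4)
  after f: (1 2 4 5)
  after r': (1 4 3 2 5)
  after r': (1 5)(2 3 4)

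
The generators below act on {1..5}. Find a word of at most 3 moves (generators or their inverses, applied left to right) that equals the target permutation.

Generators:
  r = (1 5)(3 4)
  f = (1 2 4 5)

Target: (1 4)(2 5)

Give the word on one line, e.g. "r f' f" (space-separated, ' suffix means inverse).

f' f'

  after f': (1 5 4 2)
  after f': (1 4)(2 5)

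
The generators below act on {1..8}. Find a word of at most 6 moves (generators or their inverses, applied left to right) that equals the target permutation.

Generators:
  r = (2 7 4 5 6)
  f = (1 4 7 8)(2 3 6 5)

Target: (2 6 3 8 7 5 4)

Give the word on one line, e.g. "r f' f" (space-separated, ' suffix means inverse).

  after r': (2 6 5 4 7)
  after f': (1 8 7 5)(2 3)
  after r: (1 8 4 5)(2 3 7 6)
  after f: (2 6 3 8 7 5 4)

r' f' r f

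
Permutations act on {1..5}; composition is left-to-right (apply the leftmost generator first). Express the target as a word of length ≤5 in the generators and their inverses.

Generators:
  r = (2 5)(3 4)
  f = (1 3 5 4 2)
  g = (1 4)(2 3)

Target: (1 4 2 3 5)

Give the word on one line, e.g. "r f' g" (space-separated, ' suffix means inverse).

r' f r

  after r': (2 5)(3 4)
  after f: (1 3 2 4 5)
  after r: (1 4 2 3 5)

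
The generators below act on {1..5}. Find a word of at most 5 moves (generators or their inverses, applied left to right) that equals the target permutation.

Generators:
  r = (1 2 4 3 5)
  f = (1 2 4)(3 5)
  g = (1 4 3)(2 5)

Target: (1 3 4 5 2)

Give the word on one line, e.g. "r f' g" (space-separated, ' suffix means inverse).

  after r: (1 2 4 3 5)
  after r: (1 4 5 2 3)
  after g': (2 4)
  after g': (1 3 4 5 2)

r r g' g'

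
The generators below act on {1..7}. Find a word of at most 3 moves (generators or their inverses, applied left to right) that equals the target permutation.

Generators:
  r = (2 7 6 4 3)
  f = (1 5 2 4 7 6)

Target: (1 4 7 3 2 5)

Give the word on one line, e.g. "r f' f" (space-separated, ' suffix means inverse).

f' r

  after f': (1 6 7 4 2 5)
  after r: (1 4 7 3 2 5)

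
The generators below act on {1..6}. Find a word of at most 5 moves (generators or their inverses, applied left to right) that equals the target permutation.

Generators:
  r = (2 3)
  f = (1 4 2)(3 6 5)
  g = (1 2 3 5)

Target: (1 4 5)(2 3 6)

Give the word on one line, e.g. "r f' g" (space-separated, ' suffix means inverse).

f g' g'

  after f: (1 4 2)(3 6 5)
  after g': (1 4)(2 5)(3 6)
  after g': (1 4 5)(2 3 6)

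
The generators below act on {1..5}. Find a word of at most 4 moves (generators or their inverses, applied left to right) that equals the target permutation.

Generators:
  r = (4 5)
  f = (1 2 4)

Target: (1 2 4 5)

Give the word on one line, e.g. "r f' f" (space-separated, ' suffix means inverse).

  after r': (4 5)
  after f: (1 2 4 5)

r' f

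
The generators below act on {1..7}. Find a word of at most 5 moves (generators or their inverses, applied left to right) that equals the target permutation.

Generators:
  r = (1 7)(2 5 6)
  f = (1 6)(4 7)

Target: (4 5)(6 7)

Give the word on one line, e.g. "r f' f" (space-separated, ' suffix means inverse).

  after f: (1 6)(4 7)
  after r: (1 2 5 6 7 4)
  after f': (1 2 5)(4 6)
  after r': (1 6 4 5 7)
  after f: (4 5)(6 7)

f r f' r' f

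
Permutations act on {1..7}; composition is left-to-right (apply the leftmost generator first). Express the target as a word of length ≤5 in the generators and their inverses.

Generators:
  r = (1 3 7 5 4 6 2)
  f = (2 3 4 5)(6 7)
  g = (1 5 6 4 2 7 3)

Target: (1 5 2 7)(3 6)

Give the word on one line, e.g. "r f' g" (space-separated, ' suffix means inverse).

f' r' g r

  after f': (2 5 4 3)(6 7)
  after r': (1 2 7 4)(3 6)
  after g: (1 7 2 3 4 5 6)
  after r: (1 5 2 7)(3 6)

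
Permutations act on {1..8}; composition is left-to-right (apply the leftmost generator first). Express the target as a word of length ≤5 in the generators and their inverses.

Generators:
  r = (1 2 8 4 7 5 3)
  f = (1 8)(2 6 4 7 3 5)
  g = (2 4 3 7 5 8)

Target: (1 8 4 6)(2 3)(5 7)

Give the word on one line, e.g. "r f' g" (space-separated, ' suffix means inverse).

f' r' g'

  after f': (1 8)(2 5 3 7 4 6)
  after r': (1 2 7 8 3 4 6)
  after g': (1 8 4 6)(2 3)(5 7)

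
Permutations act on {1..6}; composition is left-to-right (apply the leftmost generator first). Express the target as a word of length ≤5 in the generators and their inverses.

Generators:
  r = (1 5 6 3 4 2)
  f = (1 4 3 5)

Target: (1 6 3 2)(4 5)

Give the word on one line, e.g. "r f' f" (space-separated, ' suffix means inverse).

  after r': (1 2 4 3 6 5)
  after r': (1 4 6)(2 3 5)
  after f: (1 3)(2 5)(4 6)
  after r': (1 6 3 2)(4 5)

r' r' f r'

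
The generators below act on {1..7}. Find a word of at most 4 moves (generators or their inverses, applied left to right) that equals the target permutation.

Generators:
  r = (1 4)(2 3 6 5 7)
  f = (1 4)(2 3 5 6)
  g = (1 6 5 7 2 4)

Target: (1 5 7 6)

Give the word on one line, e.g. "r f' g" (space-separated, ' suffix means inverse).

g f' r g'

  after g: (1 6 5 7 2 4)
  after f': (1 5 7 6 3 2)
  after r: (1 7 5 2 4)
  after g': (1 5 7 6)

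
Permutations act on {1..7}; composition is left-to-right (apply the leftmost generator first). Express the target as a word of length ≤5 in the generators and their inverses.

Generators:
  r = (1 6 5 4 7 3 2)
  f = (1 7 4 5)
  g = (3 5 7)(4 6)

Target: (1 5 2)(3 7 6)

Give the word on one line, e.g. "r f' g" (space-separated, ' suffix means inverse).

  after f: (1 7 4 5)
  after f: (1 4)(5 7)
  after g: (1 6 4)(3 5)
  after f': (1 6 7)(3 4 5)
  after r: (1 5 2)(3 7 6)

f f g f' r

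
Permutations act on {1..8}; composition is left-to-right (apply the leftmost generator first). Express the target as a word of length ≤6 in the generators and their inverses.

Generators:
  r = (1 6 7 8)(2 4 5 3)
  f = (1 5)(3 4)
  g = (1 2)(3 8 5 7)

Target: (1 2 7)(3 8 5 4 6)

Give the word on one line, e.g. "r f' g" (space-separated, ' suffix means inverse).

f' r' g r'

  after f': (1 5)(3 4)
  after r': (1 4 5 8 7 6)(2 3)
  after g: (1 4 7 6 2 8 3)
  after r': (1 2 7)(3 8 5 4 6)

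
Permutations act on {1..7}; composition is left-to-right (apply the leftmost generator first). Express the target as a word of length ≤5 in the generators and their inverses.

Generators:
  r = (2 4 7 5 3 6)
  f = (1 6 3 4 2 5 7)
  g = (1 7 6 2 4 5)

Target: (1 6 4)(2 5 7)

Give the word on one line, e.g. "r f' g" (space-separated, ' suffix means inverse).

  after g': (1 5 4 2 6 7)
  after g': (1 4 6)(2 7 5)
  after g': (1 2)(4 7)(5 6)
  after g': (1 6 4)(2 5 7)

g' g' g' g'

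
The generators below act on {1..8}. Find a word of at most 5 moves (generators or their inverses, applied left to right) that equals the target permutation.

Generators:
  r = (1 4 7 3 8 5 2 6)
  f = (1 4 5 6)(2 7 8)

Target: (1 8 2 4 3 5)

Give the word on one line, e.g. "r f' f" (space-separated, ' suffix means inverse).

r r r f' r

  after r: (1 4 7 3 8 5 2 6)
  after r: (1 7 8 2)(3 5 6 4)
  after r: (1 3 2 4 8 6 7 5)
  after f': (1 3 8 5 6 2)(4 7)
  after r: (1 8 2 4 3 5)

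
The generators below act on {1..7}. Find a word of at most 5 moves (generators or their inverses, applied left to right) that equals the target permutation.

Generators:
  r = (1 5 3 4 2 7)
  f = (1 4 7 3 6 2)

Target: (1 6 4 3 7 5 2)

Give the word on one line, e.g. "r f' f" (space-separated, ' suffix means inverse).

r' r' f' r

  after r': (1 7 2 4 3 5)
  after r': (1 2 3)(4 5 7)
  after f': (1 6 3 2 7)(4 5)
  after r: (1 6 4 3 7 5 2)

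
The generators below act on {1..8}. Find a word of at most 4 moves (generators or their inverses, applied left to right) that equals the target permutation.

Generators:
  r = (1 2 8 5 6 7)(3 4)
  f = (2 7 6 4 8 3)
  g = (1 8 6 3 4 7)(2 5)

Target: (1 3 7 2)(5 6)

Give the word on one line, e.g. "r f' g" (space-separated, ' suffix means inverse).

r' f' f'

  after r': (1 7 6 5 8 2)(3 4)
  after f': (1 2)(3 6 5 4 8)
  after f': (1 3 7 2)(5 6)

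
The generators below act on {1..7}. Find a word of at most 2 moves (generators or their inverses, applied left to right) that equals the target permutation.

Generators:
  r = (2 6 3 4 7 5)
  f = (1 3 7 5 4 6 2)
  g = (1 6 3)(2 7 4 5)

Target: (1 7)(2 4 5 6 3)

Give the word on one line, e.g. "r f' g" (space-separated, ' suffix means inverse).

g' f

  after g': (1 3 6)(2 5 4 7)
  after f: (1 7)(2 4 5 6 3)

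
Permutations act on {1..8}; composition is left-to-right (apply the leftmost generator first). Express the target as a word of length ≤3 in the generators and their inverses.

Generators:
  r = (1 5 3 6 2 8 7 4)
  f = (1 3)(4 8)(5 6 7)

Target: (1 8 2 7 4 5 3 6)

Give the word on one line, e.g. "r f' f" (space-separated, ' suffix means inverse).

  after r': (1 4 7 8 2 6 3 5)
  after f: (1 8 2 7 4 5 3 6)

r' f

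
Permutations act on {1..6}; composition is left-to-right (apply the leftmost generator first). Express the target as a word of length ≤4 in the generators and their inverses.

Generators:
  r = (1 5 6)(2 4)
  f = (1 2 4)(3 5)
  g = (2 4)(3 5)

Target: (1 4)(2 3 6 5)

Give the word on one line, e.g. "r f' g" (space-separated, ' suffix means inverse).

  after r': (1 6 5)(2 4)
  after f: (1 6 3 5 2)
  after r: (2 5 4)(3 6)
  after f': (1 4)(2 3 6 5)

r' f r f'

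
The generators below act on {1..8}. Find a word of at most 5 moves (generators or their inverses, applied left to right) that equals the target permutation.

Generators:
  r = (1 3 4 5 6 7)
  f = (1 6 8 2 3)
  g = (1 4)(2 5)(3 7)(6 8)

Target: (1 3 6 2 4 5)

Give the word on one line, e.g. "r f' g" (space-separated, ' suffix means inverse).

  after g: (1 4)(2 5)(3 7)(6 8)
  after f: (1 4 6 2 5 3 7)
  after r': (1 3 6 2 4 5)
  after g': (1 7 3 8 6 5 4 2)
  after g': (1 3 6 2 4 5)

g f r' g' g'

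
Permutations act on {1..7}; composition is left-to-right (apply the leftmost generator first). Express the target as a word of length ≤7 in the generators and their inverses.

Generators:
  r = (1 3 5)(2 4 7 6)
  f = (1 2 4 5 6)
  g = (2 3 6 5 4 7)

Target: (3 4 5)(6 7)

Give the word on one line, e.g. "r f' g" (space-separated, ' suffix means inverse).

r' f' r' f' g'

  after r': (1 5 3)(2 6 7 4)
  after f': (1 4)(2 5 3 6 7)
  after r': (1 2 3 7 6 4 5)
  after f': (2 3 7 5 6)
  after g': (3 4 5)(6 7)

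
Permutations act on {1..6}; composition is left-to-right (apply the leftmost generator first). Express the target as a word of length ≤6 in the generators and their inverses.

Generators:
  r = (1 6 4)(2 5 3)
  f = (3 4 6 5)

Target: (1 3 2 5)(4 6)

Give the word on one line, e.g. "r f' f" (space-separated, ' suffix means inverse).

  after f': (3 5 6 4)
  after r: (1 6)(2 5 4)
  after r: (1 4 5)(2 3)
  after f': (1 3 2 5)(4 6)

f' r r f'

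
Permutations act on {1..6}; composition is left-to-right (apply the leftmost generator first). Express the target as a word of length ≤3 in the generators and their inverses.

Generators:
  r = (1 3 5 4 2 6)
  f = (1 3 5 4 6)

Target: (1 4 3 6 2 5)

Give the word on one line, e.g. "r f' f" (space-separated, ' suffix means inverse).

r' f'

  after r': (1 6 2 4 5 3)
  after f': (1 4 3 6 2 5)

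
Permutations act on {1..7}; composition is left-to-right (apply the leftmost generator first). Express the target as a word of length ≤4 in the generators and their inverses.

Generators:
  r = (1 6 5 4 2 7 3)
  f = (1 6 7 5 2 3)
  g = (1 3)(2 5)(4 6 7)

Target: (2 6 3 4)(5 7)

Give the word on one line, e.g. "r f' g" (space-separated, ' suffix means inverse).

  after r': (1 3 7 2 4 5 6)
  after g: (2 6 3 4)(5 7)

r' g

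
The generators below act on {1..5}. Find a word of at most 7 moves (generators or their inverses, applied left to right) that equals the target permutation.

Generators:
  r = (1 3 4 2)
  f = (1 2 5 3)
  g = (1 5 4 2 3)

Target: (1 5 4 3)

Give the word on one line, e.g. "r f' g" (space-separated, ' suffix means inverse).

  after g: (1 5 4 2 3)
  after r': (1 5 3 2)
  after g': (2 3 4 5)
  after r': (1 2)(4 5)
  after f: (1 5 4 3)

g r' g' r' f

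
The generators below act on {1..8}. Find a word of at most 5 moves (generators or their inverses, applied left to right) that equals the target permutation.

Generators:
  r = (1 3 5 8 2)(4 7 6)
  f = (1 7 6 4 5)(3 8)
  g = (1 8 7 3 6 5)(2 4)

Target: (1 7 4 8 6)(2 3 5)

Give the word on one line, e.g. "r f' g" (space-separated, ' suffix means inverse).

  after g': (1 5 6 3 7 8)(2 4)
  after r: (1 8 3 6 5 4)(2 7)
  after g: (1 7 4 8 6)(2 3 5)

g' r g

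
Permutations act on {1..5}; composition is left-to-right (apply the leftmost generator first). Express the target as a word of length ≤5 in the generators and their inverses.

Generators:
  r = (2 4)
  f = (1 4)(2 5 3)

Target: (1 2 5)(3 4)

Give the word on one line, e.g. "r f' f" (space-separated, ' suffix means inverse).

f r' f r' f'

  after f: (1 4)(2 5 3)
  after r': (1 2 5 3 4)
  after f: (1 5 2 3)
  after r': (1 5 4 2 3)
  after f': (1 2 5)(3 4)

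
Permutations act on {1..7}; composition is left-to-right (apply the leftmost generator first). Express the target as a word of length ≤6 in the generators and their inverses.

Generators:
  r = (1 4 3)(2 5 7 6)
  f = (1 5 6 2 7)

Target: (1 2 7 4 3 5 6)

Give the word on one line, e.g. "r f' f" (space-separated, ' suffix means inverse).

f r' r' f

  after f: (1 5 6 2 7)
  after r': (1 2 5 7 3 4)
  after r': (1 6 7 4 3)
  after f: (1 2 7 4 3 5 6)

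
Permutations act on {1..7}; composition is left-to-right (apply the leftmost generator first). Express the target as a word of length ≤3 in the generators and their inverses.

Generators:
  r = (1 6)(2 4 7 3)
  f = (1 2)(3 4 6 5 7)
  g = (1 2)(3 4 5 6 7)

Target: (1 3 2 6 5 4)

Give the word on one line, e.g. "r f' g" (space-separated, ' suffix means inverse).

f r'

  after f: (1 2)(3 4 6 5 7)
  after r': (1 3 2 6 5 4)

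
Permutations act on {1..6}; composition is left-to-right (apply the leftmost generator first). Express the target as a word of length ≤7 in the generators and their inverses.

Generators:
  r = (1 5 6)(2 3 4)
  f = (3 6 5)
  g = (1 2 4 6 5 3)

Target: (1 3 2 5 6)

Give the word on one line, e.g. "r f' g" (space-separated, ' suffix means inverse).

g r g r' f'

  after g: (1 2 4 6 5 3)
  after r: (1 3 5 4)
  after g: (2 4)(5 6)
  after r': (1 6)(2 3)
  after f': (1 3 2 5 6)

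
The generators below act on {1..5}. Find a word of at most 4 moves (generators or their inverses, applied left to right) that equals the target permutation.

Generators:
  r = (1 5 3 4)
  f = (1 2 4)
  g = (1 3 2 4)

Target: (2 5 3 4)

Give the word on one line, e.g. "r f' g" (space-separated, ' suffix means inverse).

f' r

  after f': (1 4 2)
  after r: (2 5 3 4)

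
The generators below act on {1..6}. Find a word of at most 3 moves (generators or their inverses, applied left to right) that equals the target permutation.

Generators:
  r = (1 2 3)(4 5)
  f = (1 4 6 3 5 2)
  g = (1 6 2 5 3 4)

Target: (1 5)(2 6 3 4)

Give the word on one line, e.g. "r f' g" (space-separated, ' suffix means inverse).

  after g': (1 4 3 5 2 6)
  after r': (1 5)(2 6 3 4)

g' r'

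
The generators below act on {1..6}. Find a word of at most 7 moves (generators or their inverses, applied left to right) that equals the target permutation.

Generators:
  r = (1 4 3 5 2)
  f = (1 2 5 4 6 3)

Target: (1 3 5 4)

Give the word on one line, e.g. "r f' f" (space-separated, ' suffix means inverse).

  after f': (1 3 6 4 5 2)
  after f': (1 6 5)(2 3 4)
  after r': (1 6 3)(2 4 5)
  after f': (1 4 2 5)
  after r: (1 3 5 4)

f' f' r' f' r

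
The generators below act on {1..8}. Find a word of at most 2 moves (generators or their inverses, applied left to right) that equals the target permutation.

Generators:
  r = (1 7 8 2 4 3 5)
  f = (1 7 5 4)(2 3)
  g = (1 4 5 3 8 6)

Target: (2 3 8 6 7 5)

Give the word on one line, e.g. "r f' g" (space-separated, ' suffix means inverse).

  after g: (1 4 5 3 8 6)
  after f: (2 3 8 6 7 5)

g f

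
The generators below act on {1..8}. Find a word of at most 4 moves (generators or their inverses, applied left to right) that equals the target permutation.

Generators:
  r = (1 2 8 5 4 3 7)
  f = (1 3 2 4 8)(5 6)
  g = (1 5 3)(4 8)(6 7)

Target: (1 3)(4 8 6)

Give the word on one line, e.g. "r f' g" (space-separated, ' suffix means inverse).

  after r: (1 2 8 5 4 3 7)
  after f: (1 4 2)(3 7)(5 8 6)
  after r: (1 3)(4 8 6)

r f r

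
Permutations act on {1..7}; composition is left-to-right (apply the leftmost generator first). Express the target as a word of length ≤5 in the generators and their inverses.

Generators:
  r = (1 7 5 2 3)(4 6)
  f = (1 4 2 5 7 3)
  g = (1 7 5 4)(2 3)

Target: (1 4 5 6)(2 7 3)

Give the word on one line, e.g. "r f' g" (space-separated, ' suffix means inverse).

  after g: (1 7 5 4)(2 3)
  after r: (1 5 6 4 7 2)
  after f: (1 7 5 6 2 4 3)
  after g': (2 5 6 3 4)
  after f: (1 4 5 6)(2 7 3)

g r f g' f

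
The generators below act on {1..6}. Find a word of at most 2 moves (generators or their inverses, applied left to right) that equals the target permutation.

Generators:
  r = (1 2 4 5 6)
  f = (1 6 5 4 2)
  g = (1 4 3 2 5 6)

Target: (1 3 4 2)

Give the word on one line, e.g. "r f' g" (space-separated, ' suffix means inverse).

  after f': (1 2 4 5 6)
  after g': (1 3 4 2)

f' g'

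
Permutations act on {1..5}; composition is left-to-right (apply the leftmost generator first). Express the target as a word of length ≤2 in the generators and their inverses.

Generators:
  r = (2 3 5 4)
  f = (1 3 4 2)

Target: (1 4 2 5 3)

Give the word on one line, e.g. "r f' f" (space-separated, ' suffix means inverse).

  after f': (1 2 4 3)
  after r': (1 4 2 5 3)

f' r'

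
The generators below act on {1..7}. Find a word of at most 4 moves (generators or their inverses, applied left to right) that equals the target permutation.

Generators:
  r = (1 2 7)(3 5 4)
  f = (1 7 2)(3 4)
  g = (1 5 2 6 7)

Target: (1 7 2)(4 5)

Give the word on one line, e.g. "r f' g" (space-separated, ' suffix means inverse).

  after f': (1 2 7)(3 4)
  after r: (1 7 2)(4 5)

f' r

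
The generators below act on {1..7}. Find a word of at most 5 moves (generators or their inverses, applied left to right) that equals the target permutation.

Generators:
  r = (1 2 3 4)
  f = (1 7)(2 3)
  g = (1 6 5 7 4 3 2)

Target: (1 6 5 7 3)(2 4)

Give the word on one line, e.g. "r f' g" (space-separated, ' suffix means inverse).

  after g: (1 6 5 7 4 3 2)
  after r': (1 6 5 7 3)(2 4)
  after f': (1 6 5)(2 4 3 7)
  after f': (1 6 5 7 3)(2 4)

g r' f' f'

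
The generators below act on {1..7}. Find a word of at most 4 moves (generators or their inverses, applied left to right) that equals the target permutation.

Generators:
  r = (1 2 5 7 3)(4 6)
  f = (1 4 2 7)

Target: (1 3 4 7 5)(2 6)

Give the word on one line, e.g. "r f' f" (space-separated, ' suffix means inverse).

  after f': (1 7 2 4)
  after r: (1 3)(2 6 4)(5 7)
  after f: (1 3 4 7 5)(2 6)

f' r f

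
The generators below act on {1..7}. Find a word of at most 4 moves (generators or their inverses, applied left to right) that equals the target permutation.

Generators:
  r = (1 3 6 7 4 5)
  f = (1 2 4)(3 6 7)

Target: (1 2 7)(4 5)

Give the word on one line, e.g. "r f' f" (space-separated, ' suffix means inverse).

f r'

  after f: (1 2 4)(3 6 7)
  after r': (1 2 7)(4 5)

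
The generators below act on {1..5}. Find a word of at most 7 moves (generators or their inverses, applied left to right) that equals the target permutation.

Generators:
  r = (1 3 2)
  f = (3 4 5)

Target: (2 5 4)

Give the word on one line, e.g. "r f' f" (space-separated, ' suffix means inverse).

  after r: (1 3 2)
  after r: (1 2 3)
  after f: (1 2 4 5 3)
  after f: (1 2 5 4 3)
  after r: (2 5 4)

r r f f r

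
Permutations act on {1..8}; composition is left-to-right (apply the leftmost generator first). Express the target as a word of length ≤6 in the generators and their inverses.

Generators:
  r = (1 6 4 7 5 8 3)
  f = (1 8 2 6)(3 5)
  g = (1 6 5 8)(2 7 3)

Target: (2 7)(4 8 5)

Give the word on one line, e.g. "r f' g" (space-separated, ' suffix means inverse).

r f g r'

  after r: (1 6 4 7 5 8 3)
  after f: (2 6 4 7 3 8 5)
  after g: (1 6 4 3)(2 5 7)
  after r': (2 7)(4 8 5)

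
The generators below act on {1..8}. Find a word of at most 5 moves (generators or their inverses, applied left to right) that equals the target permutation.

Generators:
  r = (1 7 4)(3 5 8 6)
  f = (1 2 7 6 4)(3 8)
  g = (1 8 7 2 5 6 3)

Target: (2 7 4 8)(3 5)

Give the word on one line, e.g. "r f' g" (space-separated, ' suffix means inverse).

f' r' f' f'

  after f': (1 4 6 7 2)(3 8)
  after r': (1 7 2 4 8 6)(3 5)
  after f': (1 2 6 4 3 5 8 7)
  after f': (2 7 4 8)(3 5)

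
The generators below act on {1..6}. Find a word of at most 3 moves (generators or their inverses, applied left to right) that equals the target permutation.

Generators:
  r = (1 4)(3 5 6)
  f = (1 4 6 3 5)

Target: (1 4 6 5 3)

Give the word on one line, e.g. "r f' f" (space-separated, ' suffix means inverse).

  after r': (1 4)(3 6 5)
  after f': (3 4 5 6)
  after r: (1 4 6 5 3)

r' f' r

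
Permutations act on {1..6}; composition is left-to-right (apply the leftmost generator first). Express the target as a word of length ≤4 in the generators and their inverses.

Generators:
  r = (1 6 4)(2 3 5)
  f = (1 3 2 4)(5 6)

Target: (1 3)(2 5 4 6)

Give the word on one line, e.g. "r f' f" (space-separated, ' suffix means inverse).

  after r: (1 6 4)(2 3 5)
  after r: (1 4 6)(2 5 3)
  after f': (1 2 6 4 5)
  after f': (1 3)(2 5 4 6)

r r f' f'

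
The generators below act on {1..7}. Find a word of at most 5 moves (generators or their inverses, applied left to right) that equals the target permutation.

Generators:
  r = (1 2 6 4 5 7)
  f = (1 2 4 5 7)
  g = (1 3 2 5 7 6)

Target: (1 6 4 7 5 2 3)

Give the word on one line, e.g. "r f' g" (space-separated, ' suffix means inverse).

  after r': (1 7 5 4 6 2)
  after f: (4 6)
  after g': (1 6 4 7 5 2 3)

r' f g'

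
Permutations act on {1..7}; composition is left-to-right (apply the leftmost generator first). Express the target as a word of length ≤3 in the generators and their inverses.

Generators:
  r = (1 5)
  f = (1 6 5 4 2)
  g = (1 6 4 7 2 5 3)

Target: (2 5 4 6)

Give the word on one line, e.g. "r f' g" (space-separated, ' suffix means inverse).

r' f' f'

  after r': (1 5)
  after f': (1 6)(2 4 5)
  after f': (2 5 4 6)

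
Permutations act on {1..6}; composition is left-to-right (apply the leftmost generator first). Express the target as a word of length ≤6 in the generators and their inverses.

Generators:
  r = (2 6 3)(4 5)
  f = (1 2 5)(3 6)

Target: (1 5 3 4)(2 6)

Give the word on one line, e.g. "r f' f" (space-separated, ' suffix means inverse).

  after f': (1 5 2)(3 6)
  after r': (1 4 5 3 2)
  after f: (1 4)(3 5 6)
  after r: (1 5 3 4)(2 6)

f' r' f r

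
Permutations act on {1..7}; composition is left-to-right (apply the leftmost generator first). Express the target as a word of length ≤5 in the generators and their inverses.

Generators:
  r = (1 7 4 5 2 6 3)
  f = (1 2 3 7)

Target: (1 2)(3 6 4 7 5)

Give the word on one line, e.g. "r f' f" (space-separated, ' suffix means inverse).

r f r f f

  after r: (1 7 4 5 2 6 3)
  after f: (2 6 7 4 5 3)
  after r: (1 7 5)(2 3 6 4)
  after f: (2 7 5)(3 6 4)
  after f: (1 2)(3 6 4 7 5)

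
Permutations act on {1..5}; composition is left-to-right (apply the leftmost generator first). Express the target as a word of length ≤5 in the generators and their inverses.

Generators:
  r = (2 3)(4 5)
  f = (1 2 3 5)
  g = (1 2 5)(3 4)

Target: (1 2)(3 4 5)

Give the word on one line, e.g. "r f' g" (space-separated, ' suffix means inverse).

g' g' f r'

  after g': (1 5 2)(3 4)
  after g': (1 2 5)
  after f: (1 3 5 2)
  after r': (1 2)(3 4 5)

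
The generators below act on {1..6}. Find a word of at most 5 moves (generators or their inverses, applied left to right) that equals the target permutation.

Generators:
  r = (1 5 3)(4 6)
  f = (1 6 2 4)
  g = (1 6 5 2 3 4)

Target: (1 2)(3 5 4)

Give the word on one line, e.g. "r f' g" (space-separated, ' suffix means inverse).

f r' f'

  after f: (1 6 2 4)
  after r': (1 4 3 5)(2 6)
  after f': (1 2)(3 5 4)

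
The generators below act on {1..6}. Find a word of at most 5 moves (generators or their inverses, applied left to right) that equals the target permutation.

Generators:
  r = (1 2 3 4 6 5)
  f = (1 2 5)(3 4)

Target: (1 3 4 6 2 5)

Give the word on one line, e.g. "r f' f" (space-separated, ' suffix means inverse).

f' f' r f f

  after f': (1 5 2)(3 4)
  after f': (1 2 5)
  after r: (1 3 4 6 5 2)
  after f: (1 4 6)
  after f: (1 3 4 6 2 5)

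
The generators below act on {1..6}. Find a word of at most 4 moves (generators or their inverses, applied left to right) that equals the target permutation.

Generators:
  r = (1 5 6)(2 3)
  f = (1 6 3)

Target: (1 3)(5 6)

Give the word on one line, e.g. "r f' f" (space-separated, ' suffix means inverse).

r r f

  after r: (1 5 6)(2 3)
  after r: (1 6 5)
  after f: (1 3)(5 6)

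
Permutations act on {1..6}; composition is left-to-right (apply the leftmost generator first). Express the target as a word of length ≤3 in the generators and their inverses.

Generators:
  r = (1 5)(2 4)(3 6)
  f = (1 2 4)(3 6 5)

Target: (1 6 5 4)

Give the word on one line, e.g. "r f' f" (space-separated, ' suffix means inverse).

r f f

  after r: (1 5)(2 4)(3 6)
  after f: (1 3 5 2)
  after f: (1 6 5 4)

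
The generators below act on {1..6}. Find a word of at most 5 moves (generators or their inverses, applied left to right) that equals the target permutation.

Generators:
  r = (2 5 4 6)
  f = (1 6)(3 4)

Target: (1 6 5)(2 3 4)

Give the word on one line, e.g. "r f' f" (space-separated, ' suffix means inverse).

  after r: (2 5 4 6)
  after r: (2 4)(5 6)
  after f: (1 6 5)(2 3 4)

r r f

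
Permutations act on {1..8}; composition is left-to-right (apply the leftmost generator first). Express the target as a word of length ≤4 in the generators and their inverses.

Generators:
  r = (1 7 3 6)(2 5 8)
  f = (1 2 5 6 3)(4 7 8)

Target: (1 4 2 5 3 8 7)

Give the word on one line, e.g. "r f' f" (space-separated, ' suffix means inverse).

r f' r

  after r: (1 7 3 6)(2 5 8)
  after f': (1 4 8)(3 5 7 6)
  after r: (1 4 2 5 3 8 7)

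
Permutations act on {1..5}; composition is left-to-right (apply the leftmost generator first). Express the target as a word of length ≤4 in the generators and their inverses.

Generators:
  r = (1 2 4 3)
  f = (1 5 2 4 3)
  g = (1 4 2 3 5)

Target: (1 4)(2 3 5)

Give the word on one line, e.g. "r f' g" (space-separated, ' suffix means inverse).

r f

  after r: (1 2 4 3)
  after f: (1 4)(2 3 5)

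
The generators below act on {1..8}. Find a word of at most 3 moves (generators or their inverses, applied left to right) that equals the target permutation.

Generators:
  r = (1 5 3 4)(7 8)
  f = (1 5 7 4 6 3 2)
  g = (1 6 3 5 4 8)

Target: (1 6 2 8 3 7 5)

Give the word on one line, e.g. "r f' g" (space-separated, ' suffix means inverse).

g f g'

  after g: (1 6 3 5 4 8)
  after f: (1 3 7 4 8 5 6 2)
  after g': (1 6 2 8 3 7 5)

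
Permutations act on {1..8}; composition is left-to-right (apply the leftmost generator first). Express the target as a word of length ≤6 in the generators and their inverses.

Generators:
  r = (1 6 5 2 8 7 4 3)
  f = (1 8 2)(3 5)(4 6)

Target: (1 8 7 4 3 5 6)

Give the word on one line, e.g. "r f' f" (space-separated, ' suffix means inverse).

  after r': (1 3 4 7 8 2 5 6)
  after r': (1 4 8 5)(2 6 3 7)
  after r': (1 7 5 3 8 6 4 2)
  after f: (1 7 3 2 8 4)
  after r': (1 8 7 4 3 5 6)

r' r' r' f r'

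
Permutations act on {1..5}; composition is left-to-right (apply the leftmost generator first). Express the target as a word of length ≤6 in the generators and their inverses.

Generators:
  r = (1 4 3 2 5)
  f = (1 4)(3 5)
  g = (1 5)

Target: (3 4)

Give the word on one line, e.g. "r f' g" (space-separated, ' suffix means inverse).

  after f: (1 4)(3 5)
  after g': (1 4 5 3)
  after f': (3 4)
  after f': (1 4 5 3)
  after f': (3 4)

f g' f' f' f'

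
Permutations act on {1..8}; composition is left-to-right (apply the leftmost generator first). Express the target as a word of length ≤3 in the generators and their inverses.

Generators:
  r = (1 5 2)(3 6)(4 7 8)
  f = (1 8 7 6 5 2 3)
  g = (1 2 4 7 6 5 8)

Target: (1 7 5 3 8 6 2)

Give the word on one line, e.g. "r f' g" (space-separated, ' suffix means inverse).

f f

  after f: (1 8 7 6 5 2 3)
  after f: (1 7 5 3 8 6 2)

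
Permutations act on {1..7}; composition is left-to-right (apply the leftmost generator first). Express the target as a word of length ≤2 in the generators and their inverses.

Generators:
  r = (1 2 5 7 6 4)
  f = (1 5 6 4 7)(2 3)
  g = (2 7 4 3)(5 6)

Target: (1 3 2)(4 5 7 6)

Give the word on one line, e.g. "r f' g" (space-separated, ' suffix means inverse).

  after r': (1 4 6 7 5 2)
  after g: (1 3 2)(4 5 7 6)

r' g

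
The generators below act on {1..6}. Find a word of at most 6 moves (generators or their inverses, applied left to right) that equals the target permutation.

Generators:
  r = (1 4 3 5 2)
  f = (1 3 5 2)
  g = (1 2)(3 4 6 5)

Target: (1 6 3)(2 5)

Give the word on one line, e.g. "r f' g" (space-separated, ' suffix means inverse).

  after r: (1 4 3 5 2)
  after g: (1 6 5)
  after r': (1 6 3 4)(2 5)
  after f: (1 6 5)(3 4)
  after r': (1 6 3)(2 5)

r g r' f r'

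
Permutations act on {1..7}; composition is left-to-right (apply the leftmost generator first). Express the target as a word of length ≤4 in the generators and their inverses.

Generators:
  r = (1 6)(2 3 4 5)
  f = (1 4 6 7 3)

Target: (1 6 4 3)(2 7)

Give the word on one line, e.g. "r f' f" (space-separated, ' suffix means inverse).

f' r f' r'

  after f': (1 3 7 6 4)
  after r: (1 4 6 5 2 3 7)
  after f': (2 7 3 6 5)
  after r': (1 6 4 3)(2 7)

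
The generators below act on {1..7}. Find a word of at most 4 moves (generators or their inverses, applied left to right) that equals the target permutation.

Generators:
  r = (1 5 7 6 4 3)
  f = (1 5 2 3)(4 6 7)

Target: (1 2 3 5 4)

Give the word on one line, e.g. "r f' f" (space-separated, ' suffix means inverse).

  after r: (1 5 7 6 4 3)
  after f: (1 2 3 5 4)

r f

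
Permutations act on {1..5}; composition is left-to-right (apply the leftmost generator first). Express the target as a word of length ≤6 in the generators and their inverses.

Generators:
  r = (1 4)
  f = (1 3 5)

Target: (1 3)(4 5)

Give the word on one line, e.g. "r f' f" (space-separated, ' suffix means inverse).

f' r' f' r'

  after f': (1 5 3)
  after r': (1 5 3 4)
  after f': (1 3 4 5)
  after r': (1 3)(4 5)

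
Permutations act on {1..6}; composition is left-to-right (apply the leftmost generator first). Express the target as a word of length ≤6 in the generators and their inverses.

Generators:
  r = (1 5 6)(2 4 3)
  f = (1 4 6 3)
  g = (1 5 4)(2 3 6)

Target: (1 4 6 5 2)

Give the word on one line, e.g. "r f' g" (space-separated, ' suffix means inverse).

r f g' f

  after r: (1 5 6)(2 4 3)
  after f: (1 5 3 2 6 4)
  after g': (2 3 6 5)
  after f: (1 4 6 5 2)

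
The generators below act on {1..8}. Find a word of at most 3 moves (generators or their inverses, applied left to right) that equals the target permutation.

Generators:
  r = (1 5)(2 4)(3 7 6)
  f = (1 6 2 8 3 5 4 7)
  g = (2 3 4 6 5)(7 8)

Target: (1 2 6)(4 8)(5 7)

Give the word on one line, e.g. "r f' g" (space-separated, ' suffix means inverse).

f g' r

  after f: (1 6 2 8 3 5 4 7)
  after g': (1 4 8 2 7)(3 6 5)
  after r: (1 2 6)(4 8)(5 7)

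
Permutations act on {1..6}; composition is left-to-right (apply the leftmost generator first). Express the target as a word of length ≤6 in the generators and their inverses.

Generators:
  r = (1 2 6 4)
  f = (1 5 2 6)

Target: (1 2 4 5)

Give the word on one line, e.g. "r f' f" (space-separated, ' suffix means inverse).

  after f': (1 6 2 5)
  after r: (1 4)(2 5)
  after f: (1 4 5 6)
  after r': (1 6 4 5 2)
  after r': (1 2 4 5)

f' r f r' r'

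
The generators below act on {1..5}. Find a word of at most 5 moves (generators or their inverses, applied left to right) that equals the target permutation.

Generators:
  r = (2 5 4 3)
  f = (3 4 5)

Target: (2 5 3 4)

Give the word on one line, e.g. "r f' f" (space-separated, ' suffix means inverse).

f r' f'

  after f: (3 4 5)
  after r': (2 3 5 4)
  after f': (2 5 3 4)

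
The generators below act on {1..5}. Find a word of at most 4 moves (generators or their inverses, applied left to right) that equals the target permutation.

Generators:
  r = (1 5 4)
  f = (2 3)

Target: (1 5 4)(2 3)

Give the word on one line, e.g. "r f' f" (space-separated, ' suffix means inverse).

f r' r'

  after f: (2 3)
  after r': (1 4 5)(2 3)
  after r': (1 5 4)(2 3)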